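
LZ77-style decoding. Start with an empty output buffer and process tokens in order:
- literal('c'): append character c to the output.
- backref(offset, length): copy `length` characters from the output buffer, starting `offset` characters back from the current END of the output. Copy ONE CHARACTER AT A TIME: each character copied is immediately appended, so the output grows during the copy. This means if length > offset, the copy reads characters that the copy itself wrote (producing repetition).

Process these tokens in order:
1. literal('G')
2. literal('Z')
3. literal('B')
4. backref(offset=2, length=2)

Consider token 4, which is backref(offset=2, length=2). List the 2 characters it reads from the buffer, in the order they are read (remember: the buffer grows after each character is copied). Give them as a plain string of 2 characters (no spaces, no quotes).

Token 1: literal('G'). Output: "G"
Token 2: literal('Z'). Output: "GZ"
Token 3: literal('B'). Output: "GZB"
Token 4: backref(off=2, len=2). Buffer before: "GZB" (len 3)
  byte 1: read out[1]='Z', append. Buffer now: "GZBZ"
  byte 2: read out[2]='B', append. Buffer now: "GZBZB"

Answer: ZB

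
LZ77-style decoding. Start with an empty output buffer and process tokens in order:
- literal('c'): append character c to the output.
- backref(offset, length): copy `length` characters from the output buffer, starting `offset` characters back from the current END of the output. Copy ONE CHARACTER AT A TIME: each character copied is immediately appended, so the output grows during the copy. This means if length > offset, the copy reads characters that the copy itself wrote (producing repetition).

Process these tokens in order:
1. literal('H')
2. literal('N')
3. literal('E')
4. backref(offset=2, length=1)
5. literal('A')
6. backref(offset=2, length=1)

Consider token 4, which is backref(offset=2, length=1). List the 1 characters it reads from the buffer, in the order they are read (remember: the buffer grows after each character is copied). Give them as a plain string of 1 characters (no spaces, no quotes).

Token 1: literal('H'). Output: "H"
Token 2: literal('N'). Output: "HN"
Token 3: literal('E'). Output: "HNE"
Token 4: backref(off=2, len=1). Buffer before: "HNE" (len 3)
  byte 1: read out[1]='N', append. Buffer now: "HNEN"

Answer: N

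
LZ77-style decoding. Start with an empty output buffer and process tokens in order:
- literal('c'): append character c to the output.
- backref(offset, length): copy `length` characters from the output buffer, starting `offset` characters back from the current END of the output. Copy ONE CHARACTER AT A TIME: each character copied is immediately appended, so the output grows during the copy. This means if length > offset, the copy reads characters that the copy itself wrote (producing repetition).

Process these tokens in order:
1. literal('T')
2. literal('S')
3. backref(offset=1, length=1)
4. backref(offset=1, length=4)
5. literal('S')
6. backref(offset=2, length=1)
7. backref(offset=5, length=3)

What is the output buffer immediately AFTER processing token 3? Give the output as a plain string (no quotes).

Answer: TSS

Derivation:
Token 1: literal('T'). Output: "T"
Token 2: literal('S'). Output: "TS"
Token 3: backref(off=1, len=1). Copied 'S' from pos 1. Output: "TSS"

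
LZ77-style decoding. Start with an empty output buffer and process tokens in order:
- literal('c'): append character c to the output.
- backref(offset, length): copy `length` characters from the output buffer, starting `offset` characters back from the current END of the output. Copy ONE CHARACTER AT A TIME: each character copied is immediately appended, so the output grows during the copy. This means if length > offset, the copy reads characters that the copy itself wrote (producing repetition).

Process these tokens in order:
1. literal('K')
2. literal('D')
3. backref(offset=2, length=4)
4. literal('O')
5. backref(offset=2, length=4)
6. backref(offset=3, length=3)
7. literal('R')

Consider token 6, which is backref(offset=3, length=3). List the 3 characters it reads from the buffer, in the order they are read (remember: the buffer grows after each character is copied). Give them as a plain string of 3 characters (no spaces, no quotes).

Answer: ODO

Derivation:
Token 1: literal('K'). Output: "K"
Token 2: literal('D'). Output: "KD"
Token 3: backref(off=2, len=4) (overlapping!). Copied 'KDKD' from pos 0. Output: "KDKDKD"
Token 4: literal('O'). Output: "KDKDKDO"
Token 5: backref(off=2, len=4) (overlapping!). Copied 'DODO' from pos 5. Output: "KDKDKDODODO"
Token 6: backref(off=3, len=3). Buffer before: "KDKDKDODODO" (len 11)
  byte 1: read out[8]='O', append. Buffer now: "KDKDKDODODOO"
  byte 2: read out[9]='D', append. Buffer now: "KDKDKDODODOOD"
  byte 3: read out[10]='O', append. Buffer now: "KDKDKDODODOODO"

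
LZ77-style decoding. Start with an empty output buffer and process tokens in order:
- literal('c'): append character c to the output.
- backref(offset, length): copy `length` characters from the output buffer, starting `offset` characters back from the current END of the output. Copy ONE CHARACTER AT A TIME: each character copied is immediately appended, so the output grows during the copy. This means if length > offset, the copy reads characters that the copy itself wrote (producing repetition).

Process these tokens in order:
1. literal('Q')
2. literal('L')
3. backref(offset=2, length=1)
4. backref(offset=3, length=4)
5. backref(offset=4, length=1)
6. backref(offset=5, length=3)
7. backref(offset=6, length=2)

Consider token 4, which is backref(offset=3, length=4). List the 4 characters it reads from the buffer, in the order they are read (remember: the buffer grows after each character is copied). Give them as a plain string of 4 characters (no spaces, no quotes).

Token 1: literal('Q'). Output: "Q"
Token 2: literal('L'). Output: "QL"
Token 3: backref(off=2, len=1). Copied 'Q' from pos 0. Output: "QLQ"
Token 4: backref(off=3, len=4). Buffer before: "QLQ" (len 3)
  byte 1: read out[0]='Q', append. Buffer now: "QLQQ"
  byte 2: read out[1]='L', append. Buffer now: "QLQQL"
  byte 3: read out[2]='Q', append. Buffer now: "QLQQLQ"
  byte 4: read out[3]='Q', append. Buffer now: "QLQQLQQ"

Answer: QLQQ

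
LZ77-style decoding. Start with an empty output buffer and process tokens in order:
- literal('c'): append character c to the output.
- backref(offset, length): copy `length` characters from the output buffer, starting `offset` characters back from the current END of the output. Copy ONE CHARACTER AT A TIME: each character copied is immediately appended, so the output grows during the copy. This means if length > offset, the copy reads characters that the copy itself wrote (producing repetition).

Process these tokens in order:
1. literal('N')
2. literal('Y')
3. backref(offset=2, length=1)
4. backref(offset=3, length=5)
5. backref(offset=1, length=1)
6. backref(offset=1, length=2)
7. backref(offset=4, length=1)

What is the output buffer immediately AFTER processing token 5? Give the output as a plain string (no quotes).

Answer: NYNNYNNYY

Derivation:
Token 1: literal('N'). Output: "N"
Token 2: literal('Y'). Output: "NY"
Token 3: backref(off=2, len=1). Copied 'N' from pos 0. Output: "NYN"
Token 4: backref(off=3, len=5) (overlapping!). Copied 'NYNNY' from pos 0. Output: "NYNNYNNY"
Token 5: backref(off=1, len=1). Copied 'Y' from pos 7. Output: "NYNNYNNYY"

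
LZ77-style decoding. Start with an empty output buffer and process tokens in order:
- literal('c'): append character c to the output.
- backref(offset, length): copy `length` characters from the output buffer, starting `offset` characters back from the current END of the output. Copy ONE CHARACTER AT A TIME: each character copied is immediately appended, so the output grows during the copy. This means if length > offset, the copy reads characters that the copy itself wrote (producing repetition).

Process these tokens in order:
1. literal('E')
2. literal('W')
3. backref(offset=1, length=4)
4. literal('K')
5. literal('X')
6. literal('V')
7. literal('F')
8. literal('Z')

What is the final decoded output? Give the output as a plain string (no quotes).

Token 1: literal('E'). Output: "E"
Token 2: literal('W'). Output: "EW"
Token 3: backref(off=1, len=4) (overlapping!). Copied 'WWWW' from pos 1. Output: "EWWWWW"
Token 4: literal('K'). Output: "EWWWWWK"
Token 5: literal('X'). Output: "EWWWWWKX"
Token 6: literal('V'). Output: "EWWWWWKXV"
Token 7: literal('F'). Output: "EWWWWWKXVF"
Token 8: literal('Z'). Output: "EWWWWWKXVFZ"

Answer: EWWWWWKXVFZ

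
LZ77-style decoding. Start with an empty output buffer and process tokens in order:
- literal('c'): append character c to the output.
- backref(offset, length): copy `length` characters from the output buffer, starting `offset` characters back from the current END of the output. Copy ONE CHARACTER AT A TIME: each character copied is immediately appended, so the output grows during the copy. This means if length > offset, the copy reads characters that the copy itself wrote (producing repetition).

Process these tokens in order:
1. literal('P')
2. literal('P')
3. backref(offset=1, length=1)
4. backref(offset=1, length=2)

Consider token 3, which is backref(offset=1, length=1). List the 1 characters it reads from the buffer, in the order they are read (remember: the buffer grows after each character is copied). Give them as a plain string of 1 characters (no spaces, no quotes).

Answer: P

Derivation:
Token 1: literal('P'). Output: "P"
Token 2: literal('P'). Output: "PP"
Token 3: backref(off=1, len=1). Buffer before: "PP" (len 2)
  byte 1: read out[1]='P', append. Buffer now: "PPP"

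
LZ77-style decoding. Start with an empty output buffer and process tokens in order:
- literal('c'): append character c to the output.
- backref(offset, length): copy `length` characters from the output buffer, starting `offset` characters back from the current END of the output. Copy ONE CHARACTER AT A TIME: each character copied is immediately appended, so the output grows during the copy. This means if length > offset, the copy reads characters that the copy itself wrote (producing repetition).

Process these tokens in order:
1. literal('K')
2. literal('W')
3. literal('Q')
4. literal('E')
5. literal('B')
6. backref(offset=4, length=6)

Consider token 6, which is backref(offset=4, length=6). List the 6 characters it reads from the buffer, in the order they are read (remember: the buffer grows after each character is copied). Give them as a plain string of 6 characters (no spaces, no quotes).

Answer: WQEBWQ

Derivation:
Token 1: literal('K'). Output: "K"
Token 2: literal('W'). Output: "KW"
Token 3: literal('Q'). Output: "KWQ"
Token 4: literal('E'). Output: "KWQE"
Token 5: literal('B'). Output: "KWQEB"
Token 6: backref(off=4, len=6). Buffer before: "KWQEB" (len 5)
  byte 1: read out[1]='W', append. Buffer now: "KWQEBW"
  byte 2: read out[2]='Q', append. Buffer now: "KWQEBWQ"
  byte 3: read out[3]='E', append. Buffer now: "KWQEBWQE"
  byte 4: read out[4]='B', append. Buffer now: "KWQEBWQEB"
  byte 5: read out[5]='W', append. Buffer now: "KWQEBWQEBW"
  byte 6: read out[6]='Q', append. Buffer now: "KWQEBWQEBWQ"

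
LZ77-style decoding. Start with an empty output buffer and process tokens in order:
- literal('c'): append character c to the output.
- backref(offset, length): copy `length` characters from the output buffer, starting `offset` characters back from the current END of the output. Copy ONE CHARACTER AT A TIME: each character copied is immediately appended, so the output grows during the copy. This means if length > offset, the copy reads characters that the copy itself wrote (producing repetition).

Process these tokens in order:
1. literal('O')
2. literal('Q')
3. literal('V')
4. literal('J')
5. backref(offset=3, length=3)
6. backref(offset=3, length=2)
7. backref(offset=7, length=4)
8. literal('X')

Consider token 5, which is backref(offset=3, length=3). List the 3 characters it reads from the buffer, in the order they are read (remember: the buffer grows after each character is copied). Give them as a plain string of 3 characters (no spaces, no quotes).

Answer: QVJ

Derivation:
Token 1: literal('O'). Output: "O"
Token 2: literal('Q'). Output: "OQ"
Token 3: literal('V'). Output: "OQV"
Token 4: literal('J'). Output: "OQVJ"
Token 5: backref(off=3, len=3). Buffer before: "OQVJ" (len 4)
  byte 1: read out[1]='Q', append. Buffer now: "OQVJQ"
  byte 2: read out[2]='V', append. Buffer now: "OQVJQV"
  byte 3: read out[3]='J', append. Buffer now: "OQVJQVJ"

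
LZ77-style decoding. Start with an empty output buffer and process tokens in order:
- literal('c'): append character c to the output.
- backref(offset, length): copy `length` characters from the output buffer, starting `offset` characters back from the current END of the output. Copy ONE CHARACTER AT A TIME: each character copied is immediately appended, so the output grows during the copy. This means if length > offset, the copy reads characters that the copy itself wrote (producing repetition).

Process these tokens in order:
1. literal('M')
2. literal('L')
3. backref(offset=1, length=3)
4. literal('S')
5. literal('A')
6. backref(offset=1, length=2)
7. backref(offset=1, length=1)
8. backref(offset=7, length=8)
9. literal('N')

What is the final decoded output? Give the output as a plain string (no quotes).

Answer: MLLLLSAAAALLSAAAALN

Derivation:
Token 1: literal('M'). Output: "M"
Token 2: literal('L'). Output: "ML"
Token 3: backref(off=1, len=3) (overlapping!). Copied 'LLL' from pos 1. Output: "MLLLL"
Token 4: literal('S'). Output: "MLLLLS"
Token 5: literal('A'). Output: "MLLLLSA"
Token 6: backref(off=1, len=2) (overlapping!). Copied 'AA' from pos 6. Output: "MLLLLSAAA"
Token 7: backref(off=1, len=1). Copied 'A' from pos 8. Output: "MLLLLSAAAA"
Token 8: backref(off=7, len=8) (overlapping!). Copied 'LLSAAAAL' from pos 3. Output: "MLLLLSAAAALLSAAAAL"
Token 9: literal('N'). Output: "MLLLLSAAAALLSAAAALN"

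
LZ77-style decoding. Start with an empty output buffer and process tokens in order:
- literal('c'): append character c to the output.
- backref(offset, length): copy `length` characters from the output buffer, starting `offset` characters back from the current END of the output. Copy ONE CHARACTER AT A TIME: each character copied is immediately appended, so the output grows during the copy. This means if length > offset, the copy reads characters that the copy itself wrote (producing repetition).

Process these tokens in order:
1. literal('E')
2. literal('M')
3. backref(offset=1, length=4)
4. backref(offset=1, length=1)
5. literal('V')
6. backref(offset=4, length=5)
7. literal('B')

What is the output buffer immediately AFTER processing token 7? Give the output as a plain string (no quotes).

Answer: EMMMMMMVMMMVMB

Derivation:
Token 1: literal('E'). Output: "E"
Token 2: literal('M'). Output: "EM"
Token 3: backref(off=1, len=4) (overlapping!). Copied 'MMMM' from pos 1. Output: "EMMMMM"
Token 4: backref(off=1, len=1). Copied 'M' from pos 5. Output: "EMMMMMM"
Token 5: literal('V'). Output: "EMMMMMMV"
Token 6: backref(off=4, len=5) (overlapping!). Copied 'MMMVM' from pos 4. Output: "EMMMMMMVMMMVM"
Token 7: literal('B'). Output: "EMMMMMMVMMMVMB"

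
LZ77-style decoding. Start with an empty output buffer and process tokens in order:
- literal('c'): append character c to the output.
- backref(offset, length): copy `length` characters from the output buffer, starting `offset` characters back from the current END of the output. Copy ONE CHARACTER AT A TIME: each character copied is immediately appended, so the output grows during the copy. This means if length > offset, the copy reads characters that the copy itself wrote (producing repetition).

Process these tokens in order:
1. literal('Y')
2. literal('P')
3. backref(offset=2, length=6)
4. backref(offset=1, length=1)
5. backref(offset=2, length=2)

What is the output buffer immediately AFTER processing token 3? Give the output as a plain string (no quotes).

Token 1: literal('Y'). Output: "Y"
Token 2: literal('P'). Output: "YP"
Token 3: backref(off=2, len=6) (overlapping!). Copied 'YPYPYP' from pos 0. Output: "YPYPYPYP"

Answer: YPYPYPYP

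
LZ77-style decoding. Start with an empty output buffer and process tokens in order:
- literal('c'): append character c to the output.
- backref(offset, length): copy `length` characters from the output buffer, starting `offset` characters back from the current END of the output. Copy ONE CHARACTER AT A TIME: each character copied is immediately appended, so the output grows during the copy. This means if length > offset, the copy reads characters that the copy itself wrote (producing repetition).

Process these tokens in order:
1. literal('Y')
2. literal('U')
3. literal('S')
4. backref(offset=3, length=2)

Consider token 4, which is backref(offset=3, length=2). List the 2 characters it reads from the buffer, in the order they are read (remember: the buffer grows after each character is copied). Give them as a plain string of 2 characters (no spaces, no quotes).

Token 1: literal('Y'). Output: "Y"
Token 2: literal('U'). Output: "YU"
Token 3: literal('S'). Output: "YUS"
Token 4: backref(off=3, len=2). Buffer before: "YUS" (len 3)
  byte 1: read out[0]='Y', append. Buffer now: "YUSY"
  byte 2: read out[1]='U', append. Buffer now: "YUSYU"

Answer: YU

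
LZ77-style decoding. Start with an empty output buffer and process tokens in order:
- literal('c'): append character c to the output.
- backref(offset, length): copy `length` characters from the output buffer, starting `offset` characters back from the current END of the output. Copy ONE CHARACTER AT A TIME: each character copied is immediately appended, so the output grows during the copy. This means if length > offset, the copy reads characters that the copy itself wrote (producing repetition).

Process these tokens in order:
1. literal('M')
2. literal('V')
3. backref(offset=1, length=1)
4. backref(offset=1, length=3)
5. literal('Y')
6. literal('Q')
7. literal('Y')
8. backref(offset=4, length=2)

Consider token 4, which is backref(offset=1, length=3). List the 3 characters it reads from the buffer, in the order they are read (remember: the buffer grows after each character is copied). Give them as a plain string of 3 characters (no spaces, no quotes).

Token 1: literal('M'). Output: "M"
Token 2: literal('V'). Output: "MV"
Token 3: backref(off=1, len=1). Copied 'V' from pos 1. Output: "MVV"
Token 4: backref(off=1, len=3). Buffer before: "MVV" (len 3)
  byte 1: read out[2]='V', append. Buffer now: "MVVV"
  byte 2: read out[3]='V', append. Buffer now: "MVVVV"
  byte 3: read out[4]='V', append. Buffer now: "MVVVVV"

Answer: VVV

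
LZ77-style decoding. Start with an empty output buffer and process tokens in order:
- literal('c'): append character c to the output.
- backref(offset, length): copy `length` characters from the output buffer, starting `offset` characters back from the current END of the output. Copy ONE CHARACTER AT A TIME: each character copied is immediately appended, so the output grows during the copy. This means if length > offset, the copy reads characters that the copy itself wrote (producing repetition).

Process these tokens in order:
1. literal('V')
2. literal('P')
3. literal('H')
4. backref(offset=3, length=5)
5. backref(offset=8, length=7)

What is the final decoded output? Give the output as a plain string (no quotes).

Token 1: literal('V'). Output: "V"
Token 2: literal('P'). Output: "VP"
Token 3: literal('H'). Output: "VPH"
Token 4: backref(off=3, len=5) (overlapping!). Copied 'VPHVP' from pos 0. Output: "VPHVPHVP"
Token 5: backref(off=8, len=7). Copied 'VPHVPHV' from pos 0. Output: "VPHVPHVPVPHVPHV"

Answer: VPHVPHVPVPHVPHV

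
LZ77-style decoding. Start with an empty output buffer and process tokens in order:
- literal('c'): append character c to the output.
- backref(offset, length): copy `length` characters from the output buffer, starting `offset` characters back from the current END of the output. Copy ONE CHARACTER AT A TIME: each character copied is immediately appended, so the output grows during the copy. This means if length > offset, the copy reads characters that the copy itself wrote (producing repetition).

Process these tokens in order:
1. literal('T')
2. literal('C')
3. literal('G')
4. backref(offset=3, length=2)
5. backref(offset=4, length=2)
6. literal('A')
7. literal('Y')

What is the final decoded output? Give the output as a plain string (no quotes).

Token 1: literal('T'). Output: "T"
Token 2: literal('C'). Output: "TC"
Token 3: literal('G'). Output: "TCG"
Token 4: backref(off=3, len=2). Copied 'TC' from pos 0. Output: "TCGTC"
Token 5: backref(off=4, len=2). Copied 'CG' from pos 1. Output: "TCGTCCG"
Token 6: literal('A'). Output: "TCGTCCGA"
Token 7: literal('Y'). Output: "TCGTCCGAY"

Answer: TCGTCCGAY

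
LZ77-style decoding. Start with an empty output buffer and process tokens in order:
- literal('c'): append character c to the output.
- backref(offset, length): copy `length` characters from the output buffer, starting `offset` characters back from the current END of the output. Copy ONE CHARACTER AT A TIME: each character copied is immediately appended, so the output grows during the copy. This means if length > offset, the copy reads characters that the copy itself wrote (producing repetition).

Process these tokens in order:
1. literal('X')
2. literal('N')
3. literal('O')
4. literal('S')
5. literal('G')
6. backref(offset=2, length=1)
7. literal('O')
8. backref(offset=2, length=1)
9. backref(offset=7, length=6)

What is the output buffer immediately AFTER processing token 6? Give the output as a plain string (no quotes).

Token 1: literal('X'). Output: "X"
Token 2: literal('N'). Output: "XN"
Token 3: literal('O'). Output: "XNO"
Token 4: literal('S'). Output: "XNOS"
Token 5: literal('G'). Output: "XNOSG"
Token 6: backref(off=2, len=1). Copied 'S' from pos 3. Output: "XNOSGS"

Answer: XNOSGS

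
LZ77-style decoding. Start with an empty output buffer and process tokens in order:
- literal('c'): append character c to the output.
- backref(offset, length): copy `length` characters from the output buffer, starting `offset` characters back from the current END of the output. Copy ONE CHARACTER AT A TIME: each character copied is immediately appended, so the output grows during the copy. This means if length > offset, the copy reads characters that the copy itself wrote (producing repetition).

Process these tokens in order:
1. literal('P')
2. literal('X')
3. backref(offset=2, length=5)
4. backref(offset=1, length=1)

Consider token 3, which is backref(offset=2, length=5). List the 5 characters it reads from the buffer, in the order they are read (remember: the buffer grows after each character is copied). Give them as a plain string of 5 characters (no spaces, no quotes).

Token 1: literal('P'). Output: "P"
Token 2: literal('X'). Output: "PX"
Token 3: backref(off=2, len=5). Buffer before: "PX" (len 2)
  byte 1: read out[0]='P', append. Buffer now: "PXP"
  byte 2: read out[1]='X', append. Buffer now: "PXPX"
  byte 3: read out[2]='P', append. Buffer now: "PXPXP"
  byte 4: read out[3]='X', append. Buffer now: "PXPXPX"
  byte 5: read out[4]='P', append. Buffer now: "PXPXPXP"

Answer: PXPXP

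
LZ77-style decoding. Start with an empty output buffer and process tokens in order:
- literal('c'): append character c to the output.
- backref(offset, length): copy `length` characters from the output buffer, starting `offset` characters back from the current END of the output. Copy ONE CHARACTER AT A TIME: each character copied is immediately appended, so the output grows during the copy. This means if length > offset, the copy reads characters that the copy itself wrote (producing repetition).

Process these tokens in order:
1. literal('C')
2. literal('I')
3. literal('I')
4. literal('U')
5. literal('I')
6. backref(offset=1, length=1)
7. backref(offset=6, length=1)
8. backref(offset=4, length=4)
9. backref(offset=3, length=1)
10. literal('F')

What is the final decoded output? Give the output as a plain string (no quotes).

Answer: CIIUIICUIICIF

Derivation:
Token 1: literal('C'). Output: "C"
Token 2: literal('I'). Output: "CI"
Token 3: literal('I'). Output: "CII"
Token 4: literal('U'). Output: "CIIU"
Token 5: literal('I'). Output: "CIIUI"
Token 6: backref(off=1, len=1). Copied 'I' from pos 4. Output: "CIIUII"
Token 7: backref(off=6, len=1). Copied 'C' from pos 0. Output: "CIIUIIC"
Token 8: backref(off=4, len=4). Copied 'UIIC' from pos 3. Output: "CIIUIICUIIC"
Token 9: backref(off=3, len=1). Copied 'I' from pos 8. Output: "CIIUIICUIICI"
Token 10: literal('F'). Output: "CIIUIICUIICIF"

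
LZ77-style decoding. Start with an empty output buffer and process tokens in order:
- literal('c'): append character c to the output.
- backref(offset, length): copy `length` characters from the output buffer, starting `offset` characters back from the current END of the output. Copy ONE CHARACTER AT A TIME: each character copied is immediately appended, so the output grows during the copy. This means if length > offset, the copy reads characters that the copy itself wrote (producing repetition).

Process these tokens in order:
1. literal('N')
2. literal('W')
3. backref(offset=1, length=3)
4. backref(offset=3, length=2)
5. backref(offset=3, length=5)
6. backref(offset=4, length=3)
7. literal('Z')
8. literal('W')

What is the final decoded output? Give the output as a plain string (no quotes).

Answer: NWWWWWWWWWWWWWWZW

Derivation:
Token 1: literal('N'). Output: "N"
Token 2: literal('W'). Output: "NW"
Token 3: backref(off=1, len=3) (overlapping!). Copied 'WWW' from pos 1. Output: "NWWWW"
Token 4: backref(off=3, len=2). Copied 'WW' from pos 2. Output: "NWWWWWW"
Token 5: backref(off=3, len=5) (overlapping!). Copied 'WWWWW' from pos 4. Output: "NWWWWWWWWWWW"
Token 6: backref(off=4, len=3). Copied 'WWW' from pos 8. Output: "NWWWWWWWWWWWWWW"
Token 7: literal('Z'). Output: "NWWWWWWWWWWWWWWZ"
Token 8: literal('W'). Output: "NWWWWWWWWWWWWWWZW"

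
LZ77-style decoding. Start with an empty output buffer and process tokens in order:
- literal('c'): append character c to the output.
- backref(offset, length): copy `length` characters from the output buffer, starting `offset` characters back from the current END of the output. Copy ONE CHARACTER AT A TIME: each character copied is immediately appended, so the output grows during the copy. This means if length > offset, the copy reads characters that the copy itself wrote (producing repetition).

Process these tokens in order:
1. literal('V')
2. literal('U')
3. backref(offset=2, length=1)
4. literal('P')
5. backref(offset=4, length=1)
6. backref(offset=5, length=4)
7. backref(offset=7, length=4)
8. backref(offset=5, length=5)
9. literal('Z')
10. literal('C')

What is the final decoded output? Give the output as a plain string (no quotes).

Answer: VUVPVVUVPVPVVPVPVVZC

Derivation:
Token 1: literal('V'). Output: "V"
Token 2: literal('U'). Output: "VU"
Token 3: backref(off=2, len=1). Copied 'V' from pos 0. Output: "VUV"
Token 4: literal('P'). Output: "VUVP"
Token 5: backref(off=4, len=1). Copied 'V' from pos 0. Output: "VUVPV"
Token 6: backref(off=5, len=4). Copied 'VUVP' from pos 0. Output: "VUVPVVUVP"
Token 7: backref(off=7, len=4). Copied 'VPVV' from pos 2. Output: "VUVPVVUVPVPVV"
Token 8: backref(off=5, len=5). Copied 'PVPVV' from pos 8. Output: "VUVPVVUVPVPVVPVPVV"
Token 9: literal('Z'). Output: "VUVPVVUVPVPVVPVPVVZ"
Token 10: literal('C'). Output: "VUVPVVUVPVPVVPVPVVZC"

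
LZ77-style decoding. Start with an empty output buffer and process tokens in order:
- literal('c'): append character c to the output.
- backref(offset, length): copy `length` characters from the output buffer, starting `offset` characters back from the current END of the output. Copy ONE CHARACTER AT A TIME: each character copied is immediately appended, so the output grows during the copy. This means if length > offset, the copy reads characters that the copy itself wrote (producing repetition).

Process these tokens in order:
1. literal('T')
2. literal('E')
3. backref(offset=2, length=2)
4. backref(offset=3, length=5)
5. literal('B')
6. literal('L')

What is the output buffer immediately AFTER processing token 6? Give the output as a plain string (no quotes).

Answer: TETEETEETBL

Derivation:
Token 1: literal('T'). Output: "T"
Token 2: literal('E'). Output: "TE"
Token 3: backref(off=2, len=2). Copied 'TE' from pos 0. Output: "TETE"
Token 4: backref(off=3, len=5) (overlapping!). Copied 'ETEET' from pos 1. Output: "TETEETEET"
Token 5: literal('B'). Output: "TETEETEETB"
Token 6: literal('L'). Output: "TETEETEETBL"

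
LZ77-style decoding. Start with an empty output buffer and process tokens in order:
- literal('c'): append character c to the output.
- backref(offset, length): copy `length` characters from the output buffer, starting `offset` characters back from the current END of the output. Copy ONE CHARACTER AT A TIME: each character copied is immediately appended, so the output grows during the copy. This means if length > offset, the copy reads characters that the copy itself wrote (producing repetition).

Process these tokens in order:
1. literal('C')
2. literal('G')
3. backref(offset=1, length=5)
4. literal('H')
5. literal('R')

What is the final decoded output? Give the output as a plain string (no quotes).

Answer: CGGGGGGHR

Derivation:
Token 1: literal('C'). Output: "C"
Token 2: literal('G'). Output: "CG"
Token 3: backref(off=1, len=5) (overlapping!). Copied 'GGGGG' from pos 1. Output: "CGGGGGG"
Token 4: literal('H'). Output: "CGGGGGGH"
Token 5: literal('R'). Output: "CGGGGGGHR"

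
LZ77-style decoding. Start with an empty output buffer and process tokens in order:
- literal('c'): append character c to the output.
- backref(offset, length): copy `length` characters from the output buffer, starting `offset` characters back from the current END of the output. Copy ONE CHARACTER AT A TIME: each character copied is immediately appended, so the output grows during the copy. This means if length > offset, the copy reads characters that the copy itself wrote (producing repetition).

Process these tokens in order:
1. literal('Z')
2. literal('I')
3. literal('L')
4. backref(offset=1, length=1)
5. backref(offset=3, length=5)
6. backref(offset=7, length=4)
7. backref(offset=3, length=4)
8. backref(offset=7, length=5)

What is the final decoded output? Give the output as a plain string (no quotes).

Answer: ZILLILLILLLILLILLLILLI

Derivation:
Token 1: literal('Z'). Output: "Z"
Token 2: literal('I'). Output: "ZI"
Token 3: literal('L'). Output: "ZIL"
Token 4: backref(off=1, len=1). Copied 'L' from pos 2. Output: "ZILL"
Token 5: backref(off=3, len=5) (overlapping!). Copied 'ILLIL' from pos 1. Output: "ZILLILLIL"
Token 6: backref(off=7, len=4). Copied 'LLIL' from pos 2. Output: "ZILLILLILLLIL"
Token 7: backref(off=3, len=4) (overlapping!). Copied 'LILL' from pos 10. Output: "ZILLILLILLLILLILL"
Token 8: backref(off=7, len=5). Copied 'LILLI' from pos 10. Output: "ZILLILLILLLILLILLLILLI"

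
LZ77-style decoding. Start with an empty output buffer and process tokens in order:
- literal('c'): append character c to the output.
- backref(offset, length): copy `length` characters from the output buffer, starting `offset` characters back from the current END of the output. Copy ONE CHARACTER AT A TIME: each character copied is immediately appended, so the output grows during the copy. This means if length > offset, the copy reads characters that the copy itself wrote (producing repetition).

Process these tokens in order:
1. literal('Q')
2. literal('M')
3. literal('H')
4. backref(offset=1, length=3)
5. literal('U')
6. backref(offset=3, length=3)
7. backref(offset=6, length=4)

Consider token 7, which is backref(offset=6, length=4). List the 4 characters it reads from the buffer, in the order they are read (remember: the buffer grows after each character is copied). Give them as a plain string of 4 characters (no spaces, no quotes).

Answer: HHUH

Derivation:
Token 1: literal('Q'). Output: "Q"
Token 2: literal('M'). Output: "QM"
Token 3: literal('H'). Output: "QMH"
Token 4: backref(off=1, len=3) (overlapping!). Copied 'HHH' from pos 2. Output: "QMHHHH"
Token 5: literal('U'). Output: "QMHHHHU"
Token 6: backref(off=3, len=3). Copied 'HHU' from pos 4. Output: "QMHHHHUHHU"
Token 7: backref(off=6, len=4). Buffer before: "QMHHHHUHHU" (len 10)
  byte 1: read out[4]='H', append. Buffer now: "QMHHHHUHHUH"
  byte 2: read out[5]='H', append. Buffer now: "QMHHHHUHHUHH"
  byte 3: read out[6]='U', append. Buffer now: "QMHHHHUHHUHHU"
  byte 4: read out[7]='H', append. Buffer now: "QMHHHHUHHUHHUH"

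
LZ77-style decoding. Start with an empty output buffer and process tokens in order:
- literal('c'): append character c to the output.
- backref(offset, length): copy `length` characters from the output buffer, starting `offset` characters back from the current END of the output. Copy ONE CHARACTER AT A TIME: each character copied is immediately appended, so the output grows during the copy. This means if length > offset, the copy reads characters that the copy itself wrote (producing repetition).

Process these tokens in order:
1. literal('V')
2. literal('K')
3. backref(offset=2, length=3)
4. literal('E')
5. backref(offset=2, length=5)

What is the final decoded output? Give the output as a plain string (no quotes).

Token 1: literal('V'). Output: "V"
Token 2: literal('K'). Output: "VK"
Token 3: backref(off=2, len=3) (overlapping!). Copied 'VKV' from pos 0. Output: "VKVKV"
Token 4: literal('E'). Output: "VKVKVE"
Token 5: backref(off=2, len=5) (overlapping!). Copied 'VEVEV' from pos 4. Output: "VKVKVEVEVEV"

Answer: VKVKVEVEVEV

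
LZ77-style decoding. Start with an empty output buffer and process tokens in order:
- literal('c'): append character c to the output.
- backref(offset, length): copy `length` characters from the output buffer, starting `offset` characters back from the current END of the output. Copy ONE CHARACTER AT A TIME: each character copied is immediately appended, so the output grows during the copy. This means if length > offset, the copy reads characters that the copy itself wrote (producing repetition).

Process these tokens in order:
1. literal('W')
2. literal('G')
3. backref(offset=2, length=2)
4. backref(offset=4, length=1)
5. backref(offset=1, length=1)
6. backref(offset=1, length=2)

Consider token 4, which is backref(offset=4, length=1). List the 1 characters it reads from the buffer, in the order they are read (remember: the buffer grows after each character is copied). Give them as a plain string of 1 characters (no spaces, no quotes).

Answer: W

Derivation:
Token 1: literal('W'). Output: "W"
Token 2: literal('G'). Output: "WG"
Token 3: backref(off=2, len=2). Copied 'WG' from pos 0. Output: "WGWG"
Token 4: backref(off=4, len=1). Buffer before: "WGWG" (len 4)
  byte 1: read out[0]='W', append. Buffer now: "WGWGW"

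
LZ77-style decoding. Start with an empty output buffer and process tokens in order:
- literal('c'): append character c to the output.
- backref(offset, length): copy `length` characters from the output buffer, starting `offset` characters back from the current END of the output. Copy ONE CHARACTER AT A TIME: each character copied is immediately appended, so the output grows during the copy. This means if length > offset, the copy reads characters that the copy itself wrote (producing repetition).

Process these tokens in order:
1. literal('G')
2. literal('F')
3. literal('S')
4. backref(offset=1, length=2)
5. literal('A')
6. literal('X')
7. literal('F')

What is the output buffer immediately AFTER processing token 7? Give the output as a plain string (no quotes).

Answer: GFSSSAXF

Derivation:
Token 1: literal('G'). Output: "G"
Token 2: literal('F'). Output: "GF"
Token 3: literal('S'). Output: "GFS"
Token 4: backref(off=1, len=2) (overlapping!). Copied 'SS' from pos 2. Output: "GFSSS"
Token 5: literal('A'). Output: "GFSSSA"
Token 6: literal('X'). Output: "GFSSSAX"
Token 7: literal('F'). Output: "GFSSSAXF"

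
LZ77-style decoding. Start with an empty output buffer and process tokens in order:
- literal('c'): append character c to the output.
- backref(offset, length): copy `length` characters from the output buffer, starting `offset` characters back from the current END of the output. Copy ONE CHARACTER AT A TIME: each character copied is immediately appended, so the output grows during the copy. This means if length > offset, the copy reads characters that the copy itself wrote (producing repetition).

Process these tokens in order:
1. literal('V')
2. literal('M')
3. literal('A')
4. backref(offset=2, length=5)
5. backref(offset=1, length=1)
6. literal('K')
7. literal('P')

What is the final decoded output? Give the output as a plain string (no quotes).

Answer: VMAMAMAMMKP

Derivation:
Token 1: literal('V'). Output: "V"
Token 2: literal('M'). Output: "VM"
Token 3: literal('A'). Output: "VMA"
Token 4: backref(off=2, len=5) (overlapping!). Copied 'MAMAM' from pos 1. Output: "VMAMAMAM"
Token 5: backref(off=1, len=1). Copied 'M' from pos 7. Output: "VMAMAMAMM"
Token 6: literal('K'). Output: "VMAMAMAMMK"
Token 7: literal('P'). Output: "VMAMAMAMMKP"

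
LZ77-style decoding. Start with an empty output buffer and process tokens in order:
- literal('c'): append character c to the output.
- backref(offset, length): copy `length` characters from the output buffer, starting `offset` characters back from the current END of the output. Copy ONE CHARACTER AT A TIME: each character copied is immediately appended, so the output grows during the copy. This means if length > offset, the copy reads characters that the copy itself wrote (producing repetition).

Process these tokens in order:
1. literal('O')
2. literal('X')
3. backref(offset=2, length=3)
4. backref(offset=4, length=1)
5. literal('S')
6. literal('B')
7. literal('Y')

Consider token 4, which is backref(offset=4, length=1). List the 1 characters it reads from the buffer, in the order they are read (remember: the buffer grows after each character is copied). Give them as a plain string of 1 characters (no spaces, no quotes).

Answer: X

Derivation:
Token 1: literal('O'). Output: "O"
Token 2: literal('X'). Output: "OX"
Token 3: backref(off=2, len=3) (overlapping!). Copied 'OXO' from pos 0. Output: "OXOXO"
Token 4: backref(off=4, len=1). Buffer before: "OXOXO" (len 5)
  byte 1: read out[1]='X', append. Buffer now: "OXOXOX"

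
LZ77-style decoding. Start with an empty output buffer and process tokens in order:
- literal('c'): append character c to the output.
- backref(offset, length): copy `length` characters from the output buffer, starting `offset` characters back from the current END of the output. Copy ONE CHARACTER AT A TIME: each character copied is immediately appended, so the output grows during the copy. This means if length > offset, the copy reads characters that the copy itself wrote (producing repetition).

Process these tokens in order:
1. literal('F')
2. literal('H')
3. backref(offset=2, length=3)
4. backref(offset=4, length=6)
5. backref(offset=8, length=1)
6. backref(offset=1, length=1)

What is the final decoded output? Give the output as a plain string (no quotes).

Token 1: literal('F'). Output: "F"
Token 2: literal('H'). Output: "FH"
Token 3: backref(off=2, len=3) (overlapping!). Copied 'FHF' from pos 0. Output: "FHFHF"
Token 4: backref(off=4, len=6) (overlapping!). Copied 'HFHFHF' from pos 1. Output: "FHFHFHFHFHF"
Token 5: backref(off=8, len=1). Copied 'H' from pos 3. Output: "FHFHFHFHFHFH"
Token 6: backref(off=1, len=1). Copied 'H' from pos 11. Output: "FHFHFHFHFHFHH"

Answer: FHFHFHFHFHFHH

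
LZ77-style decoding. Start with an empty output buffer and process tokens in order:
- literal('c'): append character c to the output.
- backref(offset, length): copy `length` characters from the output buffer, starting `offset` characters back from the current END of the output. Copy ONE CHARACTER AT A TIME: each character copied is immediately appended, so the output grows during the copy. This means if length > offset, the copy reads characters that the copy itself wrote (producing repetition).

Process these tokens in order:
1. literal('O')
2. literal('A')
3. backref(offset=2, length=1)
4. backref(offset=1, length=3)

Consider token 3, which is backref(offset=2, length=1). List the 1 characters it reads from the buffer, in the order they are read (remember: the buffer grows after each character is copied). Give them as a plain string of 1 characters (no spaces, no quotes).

Answer: O

Derivation:
Token 1: literal('O'). Output: "O"
Token 2: literal('A'). Output: "OA"
Token 3: backref(off=2, len=1). Buffer before: "OA" (len 2)
  byte 1: read out[0]='O', append. Buffer now: "OAO"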